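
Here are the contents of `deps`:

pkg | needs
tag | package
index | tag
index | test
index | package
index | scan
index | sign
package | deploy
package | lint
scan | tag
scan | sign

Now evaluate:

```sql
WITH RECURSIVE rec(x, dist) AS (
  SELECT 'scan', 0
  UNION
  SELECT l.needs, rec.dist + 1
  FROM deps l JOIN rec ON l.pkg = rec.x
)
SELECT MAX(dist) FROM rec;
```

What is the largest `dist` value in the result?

3

Base: (scan, dist=0).
Iteration 1: edges from {scan} -> (sign, dist=1), (tag, dist=1).
Iteration 2: edges from {sign,tag} -> (package, dist=2).
Iteration 3: edges from {package} -> (deploy, dist=3), (lint, dist=3).
Iteration 4: no outgoing edges from {deploy,lint}; recursion stops.
dist values: 0, 1, 1, 2, 3, 3; the maximum is 3.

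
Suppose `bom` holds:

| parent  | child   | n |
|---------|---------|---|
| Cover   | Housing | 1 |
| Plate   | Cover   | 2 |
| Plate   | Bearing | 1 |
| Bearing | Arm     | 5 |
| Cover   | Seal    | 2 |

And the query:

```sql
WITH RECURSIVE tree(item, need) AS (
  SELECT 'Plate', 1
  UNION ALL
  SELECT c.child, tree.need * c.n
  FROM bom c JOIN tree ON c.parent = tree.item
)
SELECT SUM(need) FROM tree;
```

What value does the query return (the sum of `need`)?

15

Base: (Plate, need=1).
Iteration 1: components of {Plate} -> Bearing = 1*1 = 1, Cover = 1*2 = 2.
Iteration 2: components of {Bearing,Cover} -> Arm = 1*5 = 5, Housing = 2*1 = 2, Seal = 2*2 = 4.
Iteration 3: no further components; recursion stops.
SUM(need) = 1 + 1 + 2 + 5 + 2 + 4 = 15.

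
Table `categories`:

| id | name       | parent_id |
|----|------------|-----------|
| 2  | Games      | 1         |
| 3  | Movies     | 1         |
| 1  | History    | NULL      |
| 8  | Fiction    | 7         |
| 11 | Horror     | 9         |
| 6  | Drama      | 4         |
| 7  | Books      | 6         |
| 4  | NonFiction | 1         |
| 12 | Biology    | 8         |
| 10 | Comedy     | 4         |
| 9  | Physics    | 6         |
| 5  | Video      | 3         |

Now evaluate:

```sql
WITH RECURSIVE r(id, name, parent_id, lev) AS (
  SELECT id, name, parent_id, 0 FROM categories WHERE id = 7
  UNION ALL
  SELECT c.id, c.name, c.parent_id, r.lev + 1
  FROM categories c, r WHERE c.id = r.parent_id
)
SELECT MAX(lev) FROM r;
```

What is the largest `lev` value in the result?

Base: id=7 (Books), parent_id=6, lev 0.
Iteration 1: join on id=6 -> Drama (id 6, parent_id=4, lev 1).
Iteration 2: join on id=4 -> NonFiction (id 4, parent_id=1, lev 2).
Iteration 3: join on id=1 -> History (id 1, parent_id=NULL, lev 3).
Iteration 4: parent_id is NULL; no match; recursion stops.
lev values: 0, 1, 2, 3; the maximum is 3.

3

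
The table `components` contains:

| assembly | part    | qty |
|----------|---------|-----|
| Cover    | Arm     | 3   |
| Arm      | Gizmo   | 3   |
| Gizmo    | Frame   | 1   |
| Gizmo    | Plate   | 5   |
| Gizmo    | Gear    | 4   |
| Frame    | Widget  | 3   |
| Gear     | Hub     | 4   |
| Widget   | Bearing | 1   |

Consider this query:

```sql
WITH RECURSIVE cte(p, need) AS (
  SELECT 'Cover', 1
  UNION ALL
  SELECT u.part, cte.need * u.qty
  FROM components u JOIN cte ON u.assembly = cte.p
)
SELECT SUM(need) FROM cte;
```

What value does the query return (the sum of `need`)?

Base: (Cover, need=1).
Iteration 1: components of {Cover} -> Arm = 1*3 = 3.
Iteration 2: components of {Arm} -> Gizmo = 3*3 = 9.
Iteration 3: components of {Gizmo} -> Frame = 9*1 = 9, Gear = 9*4 = 36, Plate = 9*5 = 45.
Iteration 4: components of {Frame,Gear,Plate} -> Hub = 36*4 = 144, Widget = 9*3 = 27.
Iteration 5: components of {Hub,Widget} -> Bearing = 27*1 = 27.
Iteration 6: no further components; recursion stops.
SUM(need) = 1 + 3 + 9 + 9 + 45 + 36 + 27 + 144 + 27 = 301.

301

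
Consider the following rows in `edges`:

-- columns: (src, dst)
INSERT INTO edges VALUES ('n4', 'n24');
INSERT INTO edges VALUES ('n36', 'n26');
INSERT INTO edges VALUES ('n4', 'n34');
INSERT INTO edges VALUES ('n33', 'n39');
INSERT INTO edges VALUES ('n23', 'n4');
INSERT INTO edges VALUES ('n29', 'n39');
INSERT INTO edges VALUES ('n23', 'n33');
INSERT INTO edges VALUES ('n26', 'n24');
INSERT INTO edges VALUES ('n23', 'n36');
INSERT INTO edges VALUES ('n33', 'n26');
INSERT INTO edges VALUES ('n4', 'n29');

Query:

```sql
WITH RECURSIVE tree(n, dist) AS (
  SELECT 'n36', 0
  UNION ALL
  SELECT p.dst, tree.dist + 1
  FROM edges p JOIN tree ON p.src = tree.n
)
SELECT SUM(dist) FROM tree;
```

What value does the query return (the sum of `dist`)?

3

Base: (n36, dist=0).
Iteration 1: edges from {n36} -> (n26, dist=1).
Iteration 2: edges from {n26} -> (n24, dist=2).
Iteration 3: no outgoing edges from {n24}; recursion stops.
SUM(dist) = 0 + 1 + 2 = 3.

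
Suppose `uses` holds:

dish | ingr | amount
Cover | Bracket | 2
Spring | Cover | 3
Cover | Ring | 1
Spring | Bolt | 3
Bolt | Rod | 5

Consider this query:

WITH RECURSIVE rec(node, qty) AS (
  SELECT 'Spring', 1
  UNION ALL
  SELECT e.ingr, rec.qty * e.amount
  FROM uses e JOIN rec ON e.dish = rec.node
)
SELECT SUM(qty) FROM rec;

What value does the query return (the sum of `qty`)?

31

Base: (Spring, qty=1).
Iteration 1: components of {Spring} -> Bolt = 1*3 = 3, Cover = 1*3 = 3.
Iteration 2: components of {Bolt,Cover} -> Bracket = 3*2 = 6, Ring = 3*1 = 3, Rod = 3*5 = 15.
Iteration 3: no further components; recursion stops.
SUM(qty) = 1 + 3 + 3 + 3 + 6 + 15 = 31.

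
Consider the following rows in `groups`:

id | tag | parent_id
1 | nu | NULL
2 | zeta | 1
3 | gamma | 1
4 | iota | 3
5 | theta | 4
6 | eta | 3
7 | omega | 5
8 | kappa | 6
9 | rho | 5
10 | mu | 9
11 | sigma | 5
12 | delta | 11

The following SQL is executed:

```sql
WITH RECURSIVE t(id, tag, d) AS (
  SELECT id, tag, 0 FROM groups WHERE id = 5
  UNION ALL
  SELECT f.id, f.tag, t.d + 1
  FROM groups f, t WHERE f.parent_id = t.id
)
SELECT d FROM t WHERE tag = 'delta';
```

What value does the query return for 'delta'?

2

Base: id=5 (theta) at d 0.
Iteration 1: rows with parent_id in {5} -> omega (id 7, d 1), rho (id 9, d 1), sigma (id 11, d 1).
Iteration 2: rows with parent_id in {7,9,11} -> mu (id 10, d 2), delta (id 12, d 2).
Iteration 3: no rows with parent_id in {10,12}; recursion stops.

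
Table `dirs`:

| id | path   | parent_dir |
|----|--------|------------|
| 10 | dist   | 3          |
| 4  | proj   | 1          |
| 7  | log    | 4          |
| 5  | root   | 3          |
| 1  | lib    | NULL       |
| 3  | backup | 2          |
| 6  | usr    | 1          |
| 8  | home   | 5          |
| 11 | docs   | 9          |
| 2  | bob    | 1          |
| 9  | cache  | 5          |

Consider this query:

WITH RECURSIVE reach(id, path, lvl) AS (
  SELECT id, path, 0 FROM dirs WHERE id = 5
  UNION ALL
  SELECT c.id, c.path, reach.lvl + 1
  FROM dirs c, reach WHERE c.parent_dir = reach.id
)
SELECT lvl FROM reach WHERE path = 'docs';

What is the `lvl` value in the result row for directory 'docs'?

2

Base: id=5 (root) at lvl 0.
Iteration 1: rows with parent_dir in {5} -> home (id 8, lvl 1), cache (id 9, lvl 1).
Iteration 2: rows with parent_dir in {8,9} -> docs (id 11, lvl 2).
Iteration 3: no rows with parent_dir in {11}; recursion stops.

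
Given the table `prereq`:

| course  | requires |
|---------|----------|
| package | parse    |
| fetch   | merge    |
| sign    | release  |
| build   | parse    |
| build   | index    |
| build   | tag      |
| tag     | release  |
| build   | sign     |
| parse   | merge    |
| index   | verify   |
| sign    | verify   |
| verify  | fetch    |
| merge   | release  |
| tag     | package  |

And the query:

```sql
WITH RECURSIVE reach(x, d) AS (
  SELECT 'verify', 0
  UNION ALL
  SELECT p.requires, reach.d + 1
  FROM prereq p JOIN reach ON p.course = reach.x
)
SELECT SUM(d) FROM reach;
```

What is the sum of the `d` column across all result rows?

6

Base: (verify, d=0).
Iteration 1: edges from {verify} -> (fetch, d=1).
Iteration 2: edges from {fetch} -> (merge, d=2).
Iteration 3: edges from {merge} -> (release, d=3).
Iteration 4: no outgoing edges from {release}; recursion stops.
SUM(d) = 0 + 1 + 2 + 3 = 6.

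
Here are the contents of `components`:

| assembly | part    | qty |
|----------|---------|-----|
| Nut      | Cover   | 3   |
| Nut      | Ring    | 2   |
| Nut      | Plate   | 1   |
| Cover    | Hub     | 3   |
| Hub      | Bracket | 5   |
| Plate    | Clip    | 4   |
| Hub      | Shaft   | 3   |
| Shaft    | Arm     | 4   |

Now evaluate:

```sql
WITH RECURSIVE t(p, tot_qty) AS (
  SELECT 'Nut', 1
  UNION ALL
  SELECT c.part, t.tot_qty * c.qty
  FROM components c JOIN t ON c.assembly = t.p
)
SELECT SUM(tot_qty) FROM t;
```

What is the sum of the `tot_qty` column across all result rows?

200

Base: (Nut, tot_qty=1).
Iteration 1: components of {Nut} -> Cover = 1*3 = 3, Plate = 1*1 = 1, Ring = 1*2 = 2.
Iteration 2: components of {Cover,Plate,Ring} -> Clip = 1*4 = 4, Hub = 3*3 = 9.
Iteration 3: components of {Clip,Hub} -> Bracket = 9*5 = 45, Shaft = 9*3 = 27.
Iteration 4: components of {Bracket,Shaft} -> Arm = 27*4 = 108.
Iteration 5: no further components; recursion stops.
SUM(tot_qty) = 1 + 3 + 2 + 1 + 9 + 4 + 45 + 27 + 108 = 200.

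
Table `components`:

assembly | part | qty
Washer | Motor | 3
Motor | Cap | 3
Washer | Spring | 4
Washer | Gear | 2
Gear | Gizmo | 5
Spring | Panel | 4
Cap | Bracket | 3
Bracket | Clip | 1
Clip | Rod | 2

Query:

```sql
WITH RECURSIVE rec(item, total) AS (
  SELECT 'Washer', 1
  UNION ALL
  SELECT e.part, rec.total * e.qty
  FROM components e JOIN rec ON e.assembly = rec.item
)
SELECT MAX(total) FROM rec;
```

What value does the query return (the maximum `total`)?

54

Base: (Washer, total=1).
Iteration 1: components of {Washer} -> Gear = 1*2 = 2, Motor = 1*3 = 3, Spring = 1*4 = 4.
Iteration 2: components of {Gear,Motor,Spring} -> Cap = 3*3 = 9, Gizmo = 2*5 = 10, Panel = 4*4 = 16.
Iteration 3: components of {Cap,Gizmo,Panel} -> Bracket = 9*3 = 27.
Iteration 4: components of {Bracket} -> Clip = 27*1 = 27.
Iteration 5: components of {Clip} -> Rod = 27*2 = 54.
Iteration 6: no further components; recursion stops.
total values: 1, 3, 4, 2, 9, 16, 10, 27, 27, 54; the maximum is 54.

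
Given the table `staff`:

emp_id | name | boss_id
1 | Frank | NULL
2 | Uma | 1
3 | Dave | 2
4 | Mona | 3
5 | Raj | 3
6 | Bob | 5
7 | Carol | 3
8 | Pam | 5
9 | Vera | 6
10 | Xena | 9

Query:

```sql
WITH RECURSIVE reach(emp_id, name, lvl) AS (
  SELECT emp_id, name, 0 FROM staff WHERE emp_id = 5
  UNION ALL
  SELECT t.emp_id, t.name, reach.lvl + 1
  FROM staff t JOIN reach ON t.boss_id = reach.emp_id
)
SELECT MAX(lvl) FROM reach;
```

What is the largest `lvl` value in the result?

3

Base: emp_id=5 (Raj) at lvl 0.
Iteration 1: rows with boss_id in {5} -> Bob (id 6, lvl 1), Pam (id 8, lvl 1).
Iteration 2: rows with boss_id in {6,8} -> Vera (id 9, lvl 2).
Iteration 3: rows with boss_id in {9} -> Xena (id 10, lvl 3).
Iteration 4: no rows with boss_id in {10}; recursion stops.
lvl values: 0, 1, 1, 2, 3; the maximum is 3.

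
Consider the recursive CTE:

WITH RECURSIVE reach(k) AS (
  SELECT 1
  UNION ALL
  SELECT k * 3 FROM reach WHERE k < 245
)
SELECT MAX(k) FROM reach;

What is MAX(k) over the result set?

Base: k=1.
Iteration 1: 1 < 245 holds -> k = 1 * 3 = 3.
Iteration 2: 3 < 245 holds -> k = 3 * 3 = 9.
Iteration 3: 9 < 245 holds -> k = 9 * 3 = 27.
Iteration 4: 27 < 245 holds -> k = 27 * 3 = 81.
Iteration 5: 81 < 245 holds -> k = 81 * 3 = 243.
Iteration 6: 243 < 245 holds -> k = 243 * 3 = 729.
Iteration 7: 729 < 245 fails; recursion stops.
k values: 1, 3, 9, 27, 81, 243, 729; the maximum is 729.

729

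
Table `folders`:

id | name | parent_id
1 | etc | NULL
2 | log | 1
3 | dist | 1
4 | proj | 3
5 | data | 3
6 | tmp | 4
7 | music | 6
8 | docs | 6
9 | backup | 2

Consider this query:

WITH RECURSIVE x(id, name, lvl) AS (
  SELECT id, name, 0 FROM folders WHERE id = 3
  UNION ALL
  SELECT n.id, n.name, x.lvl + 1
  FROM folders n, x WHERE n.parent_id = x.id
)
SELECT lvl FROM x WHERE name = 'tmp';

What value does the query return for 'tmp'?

Base: id=3 (dist) at lvl 0.
Iteration 1: rows with parent_id in {3} -> proj (id 4, lvl 1), data (id 5, lvl 1).
Iteration 2: rows with parent_id in {4,5} -> tmp (id 6, lvl 2).
Iteration 3: rows with parent_id in {6} -> music (id 7, lvl 3), docs (id 8, lvl 3).
Iteration 4: no rows with parent_id in {7,8}; recursion stops.

2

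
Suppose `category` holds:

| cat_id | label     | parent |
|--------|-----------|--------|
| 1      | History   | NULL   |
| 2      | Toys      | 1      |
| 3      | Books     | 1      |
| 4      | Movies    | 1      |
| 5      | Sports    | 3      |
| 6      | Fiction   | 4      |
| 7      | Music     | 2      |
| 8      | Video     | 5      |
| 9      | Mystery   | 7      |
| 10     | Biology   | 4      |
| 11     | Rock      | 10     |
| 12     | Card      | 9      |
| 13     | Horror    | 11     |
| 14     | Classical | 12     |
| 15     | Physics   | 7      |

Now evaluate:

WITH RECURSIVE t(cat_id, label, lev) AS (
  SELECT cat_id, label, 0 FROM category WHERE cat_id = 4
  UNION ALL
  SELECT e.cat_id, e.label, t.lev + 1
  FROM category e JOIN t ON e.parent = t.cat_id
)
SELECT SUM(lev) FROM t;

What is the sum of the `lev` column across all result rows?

Base: cat_id=4 (Movies) at lev 0.
Iteration 1: rows with parent in {4} -> Fiction (id 6, lev 1), Biology (id 10, lev 1).
Iteration 2: rows with parent in {6,10} -> Rock (id 11, lev 2).
Iteration 3: rows with parent in {11} -> Horror (id 13, lev 3).
Iteration 4: no rows with parent in {13}; recursion stops.
SUM(lev) = 0 + 1 + 1 + 2 + 3 = 7.

7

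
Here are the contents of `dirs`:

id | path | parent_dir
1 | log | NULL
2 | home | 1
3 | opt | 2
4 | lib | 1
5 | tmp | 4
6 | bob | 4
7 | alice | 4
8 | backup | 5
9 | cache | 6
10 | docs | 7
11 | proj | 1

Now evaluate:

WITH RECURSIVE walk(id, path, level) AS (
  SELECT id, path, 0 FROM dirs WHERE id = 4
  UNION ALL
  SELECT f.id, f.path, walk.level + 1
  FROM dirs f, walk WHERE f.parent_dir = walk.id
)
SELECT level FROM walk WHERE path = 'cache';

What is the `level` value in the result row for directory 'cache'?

2

Base: id=4 (lib) at level 0.
Iteration 1: rows with parent_dir in {4} -> tmp (id 5, level 1), bob (id 6, level 1), alice (id 7, level 1).
Iteration 2: rows with parent_dir in {5,6,7} -> backup (id 8, level 2), cache (id 9, level 2), docs (id 10, level 2).
Iteration 3: no rows with parent_dir in {8,9,10}; recursion stops.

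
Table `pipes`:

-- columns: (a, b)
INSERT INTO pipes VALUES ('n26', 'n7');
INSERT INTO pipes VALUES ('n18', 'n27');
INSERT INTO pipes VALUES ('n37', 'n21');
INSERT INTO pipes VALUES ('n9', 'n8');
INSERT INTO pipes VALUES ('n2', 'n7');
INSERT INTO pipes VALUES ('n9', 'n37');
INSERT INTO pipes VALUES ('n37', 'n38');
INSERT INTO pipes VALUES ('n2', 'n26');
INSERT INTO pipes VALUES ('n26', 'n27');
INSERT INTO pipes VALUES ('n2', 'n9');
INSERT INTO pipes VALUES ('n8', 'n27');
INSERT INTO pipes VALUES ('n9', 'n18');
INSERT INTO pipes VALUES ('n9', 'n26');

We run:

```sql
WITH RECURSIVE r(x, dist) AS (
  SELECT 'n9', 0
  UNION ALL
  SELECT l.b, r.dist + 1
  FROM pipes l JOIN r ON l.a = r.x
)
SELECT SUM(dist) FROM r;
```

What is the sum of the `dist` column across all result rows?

Base: (n9, dist=0).
Iteration 1: edges from {n9} -> (n18, dist=1), (n26, dist=1), (n37, dist=1), (n8, dist=1).
Iteration 2: edges from {n18,n26,n37,n8} -> (n21, dist=2), (n27, dist=2) x3, (n38, dist=2), (n7, dist=2). [UNION ALL keeps all 6 new rows, including repeats]
Iteration 3: no outgoing edges from {n21,n27,n38,n7}; recursion stops.
SUM(dist) = 0 + 1 + 1 + 1 + 1 + 2 + 2 + 2 + 2 + 2 + 2 = 16.

16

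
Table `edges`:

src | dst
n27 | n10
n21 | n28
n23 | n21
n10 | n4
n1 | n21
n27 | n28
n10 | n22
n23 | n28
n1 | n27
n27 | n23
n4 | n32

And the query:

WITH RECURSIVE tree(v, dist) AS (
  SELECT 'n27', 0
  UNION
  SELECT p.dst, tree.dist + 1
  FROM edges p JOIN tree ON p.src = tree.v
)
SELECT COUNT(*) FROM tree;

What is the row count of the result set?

Base: (n27, dist=0).
Iteration 1: edges from {n27} -> (n10, dist=1), (n23, dist=1), (n28, dist=1).
Iteration 2: edges from {n10,n23,n28} -> (n21, dist=2), (n22, dist=2), (n28, dist=2), (n4, dist=2).
Iteration 3: edges from {n21,n22,n28,n4} -> (n28, dist=3), (n32, dist=3).
Iteration 4: no outgoing edges from {n28,n32}; recursion stops.
Total rows emitted: 10.

10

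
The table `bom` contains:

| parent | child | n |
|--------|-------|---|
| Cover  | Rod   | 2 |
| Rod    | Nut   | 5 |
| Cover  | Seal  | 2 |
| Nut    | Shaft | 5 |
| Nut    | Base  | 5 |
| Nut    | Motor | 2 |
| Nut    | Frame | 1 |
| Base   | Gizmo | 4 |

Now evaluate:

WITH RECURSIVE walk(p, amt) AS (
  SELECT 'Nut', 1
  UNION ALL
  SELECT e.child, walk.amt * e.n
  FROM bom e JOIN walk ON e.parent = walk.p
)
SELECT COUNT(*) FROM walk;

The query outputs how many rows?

6

Base: (Nut, amt=1).
Iteration 1: components of {Nut} -> Base = 1*5 = 5, Frame = 1*1 = 1, Motor = 1*2 = 2, Shaft = 1*5 = 5.
Iteration 2: components of {Base,Frame,Motor,Shaft} -> Gizmo = 5*4 = 20.
Iteration 3: no further components; recursion stops.
Total rows emitted: 6.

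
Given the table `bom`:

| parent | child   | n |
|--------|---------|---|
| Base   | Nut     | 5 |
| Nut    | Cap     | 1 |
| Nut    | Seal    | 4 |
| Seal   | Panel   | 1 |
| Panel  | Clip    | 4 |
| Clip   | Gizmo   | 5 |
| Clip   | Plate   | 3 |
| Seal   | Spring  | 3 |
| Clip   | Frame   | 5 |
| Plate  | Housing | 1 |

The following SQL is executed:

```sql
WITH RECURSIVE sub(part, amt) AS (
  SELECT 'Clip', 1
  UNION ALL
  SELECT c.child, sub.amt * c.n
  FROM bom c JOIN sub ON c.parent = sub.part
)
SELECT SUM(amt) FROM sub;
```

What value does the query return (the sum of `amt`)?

17

Base: (Clip, amt=1).
Iteration 1: components of {Clip} -> Frame = 1*5 = 5, Gizmo = 1*5 = 5, Plate = 1*3 = 3.
Iteration 2: components of {Frame,Gizmo,Plate} -> Housing = 3*1 = 3.
Iteration 3: no further components; recursion stops.
SUM(amt) = 1 + 5 + 3 + 5 + 3 = 17.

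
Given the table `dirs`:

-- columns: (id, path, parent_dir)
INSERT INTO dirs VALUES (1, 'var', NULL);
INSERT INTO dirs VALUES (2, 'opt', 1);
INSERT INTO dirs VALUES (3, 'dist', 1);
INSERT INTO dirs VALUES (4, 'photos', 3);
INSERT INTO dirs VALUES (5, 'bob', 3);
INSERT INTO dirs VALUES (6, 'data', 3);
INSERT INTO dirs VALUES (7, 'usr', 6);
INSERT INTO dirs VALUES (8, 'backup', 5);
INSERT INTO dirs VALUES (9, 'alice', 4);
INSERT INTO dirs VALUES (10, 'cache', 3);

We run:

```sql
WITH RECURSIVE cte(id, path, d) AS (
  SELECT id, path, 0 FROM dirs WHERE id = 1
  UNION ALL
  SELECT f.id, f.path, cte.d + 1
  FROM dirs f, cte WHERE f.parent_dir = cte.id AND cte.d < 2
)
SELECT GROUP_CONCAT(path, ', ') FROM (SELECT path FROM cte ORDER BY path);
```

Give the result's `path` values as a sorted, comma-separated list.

bob, cache, data, dist, opt, photos, var

Base: id=1 (var) at d 0.
Iteration 1: rows with parent_dir in {1} -> opt (id 2, d 1), dist (id 3, d 1).
Iteration 2: rows with parent_dir in {2,3} -> photos (id 4, d 2), bob (id 5, d 2), data (id 6, d 2), cache (id 10, d 2).
Iteration 3: d < 2 fails for all current rows; recursion stops.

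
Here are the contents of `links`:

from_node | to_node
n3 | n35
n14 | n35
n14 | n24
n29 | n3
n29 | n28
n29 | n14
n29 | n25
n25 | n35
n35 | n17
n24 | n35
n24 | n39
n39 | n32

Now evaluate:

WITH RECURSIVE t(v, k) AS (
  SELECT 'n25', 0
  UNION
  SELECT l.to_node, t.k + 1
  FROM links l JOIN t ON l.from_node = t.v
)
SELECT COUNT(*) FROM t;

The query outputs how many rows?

Base: (n25, k=0).
Iteration 1: edges from {n25} -> (n35, k=1).
Iteration 2: edges from {n35} -> (n17, k=2).
Iteration 3: no outgoing edges from {n17}; recursion stops.
Total rows emitted: 3.

3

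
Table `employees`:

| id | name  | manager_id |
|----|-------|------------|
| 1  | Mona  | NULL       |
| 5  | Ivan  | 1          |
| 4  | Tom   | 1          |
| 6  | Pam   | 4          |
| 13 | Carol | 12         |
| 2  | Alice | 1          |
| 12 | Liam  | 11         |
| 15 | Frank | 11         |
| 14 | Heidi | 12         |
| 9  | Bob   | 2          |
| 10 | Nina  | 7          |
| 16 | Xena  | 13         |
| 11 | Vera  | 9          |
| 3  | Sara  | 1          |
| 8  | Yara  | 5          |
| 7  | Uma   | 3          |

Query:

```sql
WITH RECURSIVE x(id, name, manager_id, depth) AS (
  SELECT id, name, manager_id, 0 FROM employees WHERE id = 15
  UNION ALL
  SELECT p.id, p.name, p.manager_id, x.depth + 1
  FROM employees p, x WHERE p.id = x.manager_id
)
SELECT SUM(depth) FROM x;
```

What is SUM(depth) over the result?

10

Base: id=15 (Frank), manager_id=11, depth 0.
Iteration 1: join on id=11 -> Vera (id 11, manager_id=9, depth 1).
Iteration 2: join on id=9 -> Bob (id 9, manager_id=2, depth 2).
Iteration 3: join on id=2 -> Alice (id 2, manager_id=1, depth 3).
Iteration 4: join on id=1 -> Mona (id 1, manager_id=NULL, depth 4).
Iteration 5: manager_id is NULL; no match; recursion stops.
SUM(depth) = 0 + 1 + 2 + 3 + 4 = 10.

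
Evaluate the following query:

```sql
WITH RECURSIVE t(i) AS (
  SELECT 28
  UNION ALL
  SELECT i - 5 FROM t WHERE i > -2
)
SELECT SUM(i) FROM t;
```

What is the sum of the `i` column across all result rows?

91

Base: i=28.
Iteration 1: 28 > -2 holds -> i = 28 - 5 = 23.
Iteration 2: 23 > -2 holds -> i = 23 - 5 = 18.
Iteration 3: 18 > -2 holds -> i = 18 - 5 = 13.
Iteration 4: 13 > -2 holds -> i = 13 - 5 = 8.
Iteration 5: 8 > -2 holds -> i = 8 - 5 = 3.
Iteration 6: 3 > -2 holds -> i = 3 - 5 = -2.
Iteration 7: -2 > -2 fails; recursion stops.
SUM(i) = 28 + 23 + 18 + 13 + 8 + 3 + -2 = 91.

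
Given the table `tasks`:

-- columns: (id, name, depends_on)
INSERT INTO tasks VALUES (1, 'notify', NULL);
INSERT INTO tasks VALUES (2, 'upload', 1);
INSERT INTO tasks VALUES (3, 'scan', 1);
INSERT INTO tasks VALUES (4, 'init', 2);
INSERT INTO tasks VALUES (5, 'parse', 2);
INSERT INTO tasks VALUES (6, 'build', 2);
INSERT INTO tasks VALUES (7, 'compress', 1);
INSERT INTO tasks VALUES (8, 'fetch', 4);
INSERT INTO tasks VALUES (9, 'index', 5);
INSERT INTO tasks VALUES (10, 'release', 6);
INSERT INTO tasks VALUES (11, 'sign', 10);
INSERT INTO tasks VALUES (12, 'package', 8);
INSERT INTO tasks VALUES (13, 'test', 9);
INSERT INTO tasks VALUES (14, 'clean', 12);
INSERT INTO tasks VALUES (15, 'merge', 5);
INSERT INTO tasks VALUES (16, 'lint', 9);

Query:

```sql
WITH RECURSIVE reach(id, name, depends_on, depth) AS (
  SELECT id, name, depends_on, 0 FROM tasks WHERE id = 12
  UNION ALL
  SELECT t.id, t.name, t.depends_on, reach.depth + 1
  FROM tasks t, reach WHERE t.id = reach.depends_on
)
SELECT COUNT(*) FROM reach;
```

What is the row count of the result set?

5

Base: id=12 (package), depends_on=8, depth 0.
Iteration 1: join on id=8 -> fetch (id 8, depends_on=4, depth 1).
Iteration 2: join on id=4 -> init (id 4, depends_on=2, depth 2).
Iteration 3: join on id=2 -> upload (id 2, depends_on=1, depth 3).
Iteration 4: join on id=1 -> notify (id 1, depends_on=NULL, depth 4).
Iteration 5: depends_on is NULL; no match; recursion stops.
Total rows emitted: 5.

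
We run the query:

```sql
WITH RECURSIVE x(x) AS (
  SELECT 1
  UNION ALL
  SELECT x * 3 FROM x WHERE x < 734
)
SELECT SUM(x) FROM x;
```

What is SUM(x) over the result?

3280

Base: x=1.
Iteration 1: 1 < 734 holds -> x = 1 * 3 = 3.
Iteration 2: 3 < 734 holds -> x = 3 * 3 = 9.
Iteration 3: 9 < 734 holds -> x = 9 * 3 = 27.
Iteration 4: 27 < 734 holds -> x = 27 * 3 = 81.
Iteration 5: 81 < 734 holds -> x = 81 * 3 = 243.
Iteration 6: 243 < 734 holds -> x = 243 * 3 = 729.
Iteration 7: 729 < 734 holds -> x = 729 * 3 = 2187.
Iteration 8: 2187 < 734 fails; recursion stops.
SUM(x) = 1 + 3 + 9 + 27 + 81 + 243 + 729 + 2187 = 3280.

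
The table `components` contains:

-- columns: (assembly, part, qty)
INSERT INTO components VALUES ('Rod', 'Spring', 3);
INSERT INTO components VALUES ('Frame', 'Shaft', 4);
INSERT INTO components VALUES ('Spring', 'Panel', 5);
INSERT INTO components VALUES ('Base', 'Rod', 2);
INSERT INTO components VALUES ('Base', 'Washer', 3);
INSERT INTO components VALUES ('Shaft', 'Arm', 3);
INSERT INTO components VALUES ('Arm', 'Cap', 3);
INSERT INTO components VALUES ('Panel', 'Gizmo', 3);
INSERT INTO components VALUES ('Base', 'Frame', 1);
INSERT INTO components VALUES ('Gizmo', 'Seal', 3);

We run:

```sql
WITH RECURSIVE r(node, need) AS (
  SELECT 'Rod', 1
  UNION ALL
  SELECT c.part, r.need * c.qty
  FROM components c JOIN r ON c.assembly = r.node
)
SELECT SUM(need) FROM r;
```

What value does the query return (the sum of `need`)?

Base: (Rod, need=1).
Iteration 1: components of {Rod} -> Spring = 1*3 = 3.
Iteration 2: components of {Spring} -> Panel = 3*5 = 15.
Iteration 3: components of {Panel} -> Gizmo = 15*3 = 45.
Iteration 4: components of {Gizmo} -> Seal = 45*3 = 135.
Iteration 5: no further components; recursion stops.
SUM(need) = 1 + 3 + 15 + 45 + 135 = 199.

199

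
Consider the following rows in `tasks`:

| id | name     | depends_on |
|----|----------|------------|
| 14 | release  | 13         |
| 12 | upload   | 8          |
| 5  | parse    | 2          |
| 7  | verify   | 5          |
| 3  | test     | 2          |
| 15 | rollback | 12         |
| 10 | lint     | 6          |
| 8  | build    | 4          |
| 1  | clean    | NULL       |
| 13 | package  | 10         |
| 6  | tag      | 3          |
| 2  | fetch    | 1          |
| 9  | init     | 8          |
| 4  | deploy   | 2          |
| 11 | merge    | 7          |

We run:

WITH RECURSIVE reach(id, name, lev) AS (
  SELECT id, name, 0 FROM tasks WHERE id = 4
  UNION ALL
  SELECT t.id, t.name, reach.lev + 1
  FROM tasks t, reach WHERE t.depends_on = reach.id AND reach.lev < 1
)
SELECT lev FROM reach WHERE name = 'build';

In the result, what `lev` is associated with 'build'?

Base: id=4 (deploy) at lev 0.
Iteration 1: rows with depends_on in {4} -> build (id 8, lev 1).
Iteration 2: lev < 1 fails for all current rows; recursion stops.

1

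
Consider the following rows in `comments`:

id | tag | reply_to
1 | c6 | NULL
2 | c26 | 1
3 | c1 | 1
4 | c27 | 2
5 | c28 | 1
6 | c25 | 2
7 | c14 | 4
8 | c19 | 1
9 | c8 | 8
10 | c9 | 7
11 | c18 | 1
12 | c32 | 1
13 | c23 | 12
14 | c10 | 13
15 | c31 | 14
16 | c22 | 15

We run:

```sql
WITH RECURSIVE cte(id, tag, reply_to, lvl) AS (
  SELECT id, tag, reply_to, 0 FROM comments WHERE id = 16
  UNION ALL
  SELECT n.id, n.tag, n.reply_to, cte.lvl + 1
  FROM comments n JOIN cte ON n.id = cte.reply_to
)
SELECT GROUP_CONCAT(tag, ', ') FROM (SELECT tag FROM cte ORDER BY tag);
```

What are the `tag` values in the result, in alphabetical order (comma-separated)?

Base: id=16 (c22), reply_to=15, lvl 0.
Iteration 1: join on id=15 -> c31 (id 15, reply_to=14, lvl 1).
Iteration 2: join on id=14 -> c10 (id 14, reply_to=13, lvl 2).
Iteration 3: join on id=13 -> c23 (id 13, reply_to=12, lvl 3).
Iteration 4: join on id=12 -> c32 (id 12, reply_to=1, lvl 4).
Iteration 5: join on id=1 -> c6 (id 1, reply_to=NULL, lvl 5).
Iteration 6: reply_to is NULL; no match; recursion stops.

c10, c22, c23, c31, c32, c6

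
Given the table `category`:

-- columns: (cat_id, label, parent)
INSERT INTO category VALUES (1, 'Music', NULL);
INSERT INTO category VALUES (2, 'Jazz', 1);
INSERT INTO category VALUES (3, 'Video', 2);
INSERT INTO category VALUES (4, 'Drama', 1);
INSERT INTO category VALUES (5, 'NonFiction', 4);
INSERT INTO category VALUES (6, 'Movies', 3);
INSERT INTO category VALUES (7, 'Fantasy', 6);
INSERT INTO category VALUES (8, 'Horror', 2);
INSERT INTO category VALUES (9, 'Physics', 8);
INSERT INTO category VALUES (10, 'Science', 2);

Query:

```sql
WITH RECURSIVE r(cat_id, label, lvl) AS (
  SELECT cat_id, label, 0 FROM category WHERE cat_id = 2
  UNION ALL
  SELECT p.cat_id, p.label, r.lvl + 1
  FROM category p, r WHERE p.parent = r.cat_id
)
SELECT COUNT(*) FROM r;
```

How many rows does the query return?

7

Base: cat_id=2 (Jazz) at lvl 0.
Iteration 1: rows with parent in {2} -> Video (id 3, lvl 1), Horror (id 8, lvl 1), Science (id 10, lvl 1).
Iteration 2: rows with parent in {3,8,10} -> Movies (id 6, lvl 2), Physics (id 9, lvl 2).
Iteration 3: rows with parent in {6,9} -> Fantasy (id 7, lvl 3).
Iteration 4: no rows with parent in {7}; recursion stops.
Total rows emitted: 7.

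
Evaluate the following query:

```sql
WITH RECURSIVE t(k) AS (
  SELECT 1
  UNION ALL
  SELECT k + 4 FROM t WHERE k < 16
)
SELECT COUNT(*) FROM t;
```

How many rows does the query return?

5

Base: k=1.
Iteration 1: 1 < 16 holds -> k = 1 + 4 = 5.
Iteration 2: 5 < 16 holds -> k = 5 + 4 = 9.
Iteration 3: 9 < 16 holds -> k = 9 + 4 = 13.
Iteration 4: 13 < 16 holds -> k = 13 + 4 = 17.
Iteration 5: 17 < 16 fails; recursion stops.
Total rows emitted: 5.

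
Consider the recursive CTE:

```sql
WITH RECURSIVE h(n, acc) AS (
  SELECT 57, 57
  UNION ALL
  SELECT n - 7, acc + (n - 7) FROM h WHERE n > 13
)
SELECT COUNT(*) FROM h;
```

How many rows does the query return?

Base: n=57, acc=57.
Iteration 1: 57 > 13 holds -> n = 57 - 7 = 50, acc = 57 + 50 = 107.
Iteration 2: 50 > 13 holds -> n = 50 - 7 = 43, acc = 107 + 43 = 150.
Iteration 3: 43 > 13 holds -> n = 43 - 7 = 36, acc = 150 + 36 = 186.
Iteration 4: 36 > 13 holds -> n = 36 - 7 = 29, acc = 186 + 29 = 215.
Iteration 5: 29 > 13 holds -> n = 29 - 7 = 22, acc = 215 + 22 = 237.
Iteration 6: 22 > 13 holds -> n = 22 - 7 = 15, acc = 237 + 15 = 252.
Iteration 7: 15 > 13 holds -> n = 15 - 7 = 8, acc = 252 + 8 = 260.
Iteration 8: 8 > 13 fails; recursion stops.
Total rows emitted: 8.

8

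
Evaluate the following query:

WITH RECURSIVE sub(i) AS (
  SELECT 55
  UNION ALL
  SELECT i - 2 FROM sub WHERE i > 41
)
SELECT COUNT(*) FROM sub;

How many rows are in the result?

Base: i=55.
Iteration 1: 55 > 41 holds -> i = 55 - 2 = 53.
Iteration 2: 53 > 41 holds -> i = 53 - 2 = 51.
Iteration 3: 51 > 41 holds -> i = 51 - 2 = 49.
Iteration 4: 49 > 41 holds -> i = 49 - 2 = 47.
Iteration 5: 47 > 41 holds -> i = 47 - 2 = 45.
Iteration 6: 45 > 41 holds -> i = 45 - 2 = 43.
Iteration 7: 43 > 41 holds -> i = 43 - 2 = 41.
Iteration 8: 41 > 41 fails; recursion stops.
Total rows emitted: 8.

8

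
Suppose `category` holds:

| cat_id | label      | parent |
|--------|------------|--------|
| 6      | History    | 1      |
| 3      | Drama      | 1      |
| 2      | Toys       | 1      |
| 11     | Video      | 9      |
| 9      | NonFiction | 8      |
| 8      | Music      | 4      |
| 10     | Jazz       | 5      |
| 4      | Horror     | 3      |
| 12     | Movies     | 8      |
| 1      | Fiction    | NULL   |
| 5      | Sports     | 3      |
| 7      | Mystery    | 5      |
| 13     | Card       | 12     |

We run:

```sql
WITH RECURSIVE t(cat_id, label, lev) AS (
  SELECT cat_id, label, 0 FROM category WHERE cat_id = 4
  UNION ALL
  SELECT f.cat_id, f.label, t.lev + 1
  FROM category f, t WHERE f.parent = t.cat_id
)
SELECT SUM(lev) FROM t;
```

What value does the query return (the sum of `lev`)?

Base: cat_id=4 (Horror) at lev 0.
Iteration 1: rows with parent in {4} -> Music (id 8, lev 1).
Iteration 2: rows with parent in {8} -> NonFiction (id 9, lev 2), Movies (id 12, lev 2).
Iteration 3: rows with parent in {9,12} -> Video (id 11, lev 3), Card (id 13, lev 3).
Iteration 4: no rows with parent in {11,13}; recursion stops.
SUM(lev) = 0 + 1 + 2 + 2 + 3 + 3 = 11.

11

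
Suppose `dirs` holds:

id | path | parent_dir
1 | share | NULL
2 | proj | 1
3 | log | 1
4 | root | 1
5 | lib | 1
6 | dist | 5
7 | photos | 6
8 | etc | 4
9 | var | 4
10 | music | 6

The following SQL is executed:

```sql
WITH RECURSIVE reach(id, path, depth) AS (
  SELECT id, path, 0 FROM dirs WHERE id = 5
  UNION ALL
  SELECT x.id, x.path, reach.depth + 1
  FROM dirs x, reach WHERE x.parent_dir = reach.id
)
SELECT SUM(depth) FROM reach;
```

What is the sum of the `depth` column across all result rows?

5

Base: id=5 (lib) at depth 0.
Iteration 1: rows with parent_dir in {5} -> dist (id 6, depth 1).
Iteration 2: rows with parent_dir in {6} -> photos (id 7, depth 2), music (id 10, depth 2).
Iteration 3: no rows with parent_dir in {7,10}; recursion stops.
SUM(depth) = 0 + 1 + 2 + 2 = 5.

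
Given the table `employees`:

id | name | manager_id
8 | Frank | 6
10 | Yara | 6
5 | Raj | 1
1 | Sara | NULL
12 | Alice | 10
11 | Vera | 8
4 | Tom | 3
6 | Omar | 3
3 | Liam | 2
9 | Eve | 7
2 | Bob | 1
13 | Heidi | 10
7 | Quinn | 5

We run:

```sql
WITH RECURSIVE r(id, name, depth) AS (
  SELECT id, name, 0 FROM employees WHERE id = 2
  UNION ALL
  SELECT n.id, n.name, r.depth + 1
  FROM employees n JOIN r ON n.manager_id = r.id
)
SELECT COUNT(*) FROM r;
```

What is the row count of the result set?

Base: id=2 (Bob) at depth 0.
Iteration 1: rows with manager_id in {2} -> Liam (id 3, depth 1).
Iteration 2: rows with manager_id in {3} -> Tom (id 4, depth 2), Omar (id 6, depth 2).
Iteration 3: rows with manager_id in {4,6} -> Frank (id 8, depth 3), Yara (id 10, depth 3).
Iteration 4: rows with manager_id in {8,10} -> Vera (id 11, depth 4), Alice (id 12, depth 4), Heidi (id 13, depth 4).
Iteration 5: no rows with manager_id in {11,12,13}; recursion stops.
Total rows emitted: 9.

9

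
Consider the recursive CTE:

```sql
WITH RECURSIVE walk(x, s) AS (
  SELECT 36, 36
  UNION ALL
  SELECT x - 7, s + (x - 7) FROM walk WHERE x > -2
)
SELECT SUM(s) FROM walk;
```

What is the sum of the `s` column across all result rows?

Base: x=36, s=36.
Iteration 1: 36 > -2 holds -> x = 36 - 7 = 29, s = 36 + 29 = 65.
Iteration 2: 29 > -2 holds -> x = 29 - 7 = 22, s = 65 + 22 = 87.
Iteration 3: 22 > -2 holds -> x = 22 - 7 = 15, s = 87 + 15 = 102.
Iteration 4: 15 > -2 holds -> x = 15 - 7 = 8, s = 102 + 8 = 110.
Iteration 5: 8 > -2 holds -> x = 8 - 7 = 1, s = 110 + 1 = 111.
Iteration 6: 1 > -2 holds -> x = 1 - 7 = -6, s = 111 + -6 = 105.
Iteration 7: -6 > -2 fails; recursion stops.
SUM(s) = 36 + 65 + 87 + 102 + 110 + 111 + 105 = 616.

616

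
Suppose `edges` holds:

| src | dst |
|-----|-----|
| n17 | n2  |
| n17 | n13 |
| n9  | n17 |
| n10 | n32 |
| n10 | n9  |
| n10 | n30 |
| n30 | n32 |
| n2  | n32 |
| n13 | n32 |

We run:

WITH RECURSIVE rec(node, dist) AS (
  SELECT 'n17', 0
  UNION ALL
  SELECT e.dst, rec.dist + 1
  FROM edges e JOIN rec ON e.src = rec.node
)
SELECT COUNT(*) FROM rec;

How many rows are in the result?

5

Base: (n17, dist=0).
Iteration 1: edges from {n17} -> (n13, dist=1), (n2, dist=1).
Iteration 2: edges from {n13,n2} -> (n32, dist=2) x2. [UNION ALL keeps all 2 new rows, including repeats]
Iteration 3: no outgoing edges from {n32}; recursion stops.
Total rows emitted: 5.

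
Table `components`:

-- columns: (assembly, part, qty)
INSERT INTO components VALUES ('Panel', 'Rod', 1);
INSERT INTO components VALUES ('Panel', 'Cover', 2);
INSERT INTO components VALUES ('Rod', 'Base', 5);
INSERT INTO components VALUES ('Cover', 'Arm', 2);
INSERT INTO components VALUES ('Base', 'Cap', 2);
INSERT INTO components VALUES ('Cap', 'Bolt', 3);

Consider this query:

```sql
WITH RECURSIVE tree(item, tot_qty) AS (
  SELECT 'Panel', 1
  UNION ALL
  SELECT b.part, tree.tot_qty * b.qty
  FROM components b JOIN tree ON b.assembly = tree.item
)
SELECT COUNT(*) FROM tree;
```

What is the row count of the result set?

7

Base: (Panel, tot_qty=1).
Iteration 1: components of {Panel} -> Cover = 1*2 = 2, Rod = 1*1 = 1.
Iteration 2: components of {Cover,Rod} -> Arm = 2*2 = 4, Base = 1*5 = 5.
Iteration 3: components of {Arm,Base} -> Cap = 5*2 = 10.
Iteration 4: components of {Cap} -> Bolt = 10*3 = 30.
Iteration 5: no further components; recursion stops.
Total rows emitted: 7.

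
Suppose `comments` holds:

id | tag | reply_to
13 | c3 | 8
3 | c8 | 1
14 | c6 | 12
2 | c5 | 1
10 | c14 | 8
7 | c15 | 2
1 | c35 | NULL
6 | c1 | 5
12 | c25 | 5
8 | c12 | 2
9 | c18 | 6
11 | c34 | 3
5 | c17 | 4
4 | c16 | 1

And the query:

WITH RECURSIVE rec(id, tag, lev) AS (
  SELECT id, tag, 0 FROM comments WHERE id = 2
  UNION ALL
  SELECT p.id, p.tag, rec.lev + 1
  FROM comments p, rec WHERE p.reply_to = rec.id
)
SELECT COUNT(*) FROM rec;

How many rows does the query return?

5

Base: id=2 (c5) at lev 0.
Iteration 1: rows with reply_to in {2} -> c15 (id 7, lev 1), c12 (id 8, lev 1).
Iteration 2: rows with reply_to in {7,8} -> c14 (id 10, lev 2), c3 (id 13, lev 2).
Iteration 3: no rows with reply_to in {10,13}; recursion stops.
Total rows emitted: 5.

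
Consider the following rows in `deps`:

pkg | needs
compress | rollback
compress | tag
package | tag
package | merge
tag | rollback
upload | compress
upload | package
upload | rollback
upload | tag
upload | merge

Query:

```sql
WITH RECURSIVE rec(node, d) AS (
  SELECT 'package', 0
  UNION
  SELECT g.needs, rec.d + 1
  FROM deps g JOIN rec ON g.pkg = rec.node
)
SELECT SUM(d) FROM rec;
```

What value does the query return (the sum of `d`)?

4

Base: (package, d=0).
Iteration 1: edges from {package} -> (merge, d=1), (tag, d=1).
Iteration 2: edges from {merge,tag} -> (rollback, d=2).
Iteration 3: no outgoing edges from {rollback}; recursion stops.
SUM(d) = 0 + 1 + 1 + 2 = 4.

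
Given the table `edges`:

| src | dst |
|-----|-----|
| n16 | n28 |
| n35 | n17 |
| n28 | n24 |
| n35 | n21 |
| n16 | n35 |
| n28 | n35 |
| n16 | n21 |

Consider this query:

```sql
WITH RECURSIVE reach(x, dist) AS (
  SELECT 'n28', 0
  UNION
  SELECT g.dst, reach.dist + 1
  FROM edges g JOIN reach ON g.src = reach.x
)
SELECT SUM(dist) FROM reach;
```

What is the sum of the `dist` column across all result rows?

Base: (n28, dist=0).
Iteration 1: edges from {n28} -> (n24, dist=1), (n35, dist=1).
Iteration 2: edges from {n24,n35} -> (n17, dist=2), (n21, dist=2).
Iteration 3: no outgoing edges from {n17,n21}; recursion stops.
SUM(dist) = 0 + 1 + 1 + 2 + 2 = 6.

6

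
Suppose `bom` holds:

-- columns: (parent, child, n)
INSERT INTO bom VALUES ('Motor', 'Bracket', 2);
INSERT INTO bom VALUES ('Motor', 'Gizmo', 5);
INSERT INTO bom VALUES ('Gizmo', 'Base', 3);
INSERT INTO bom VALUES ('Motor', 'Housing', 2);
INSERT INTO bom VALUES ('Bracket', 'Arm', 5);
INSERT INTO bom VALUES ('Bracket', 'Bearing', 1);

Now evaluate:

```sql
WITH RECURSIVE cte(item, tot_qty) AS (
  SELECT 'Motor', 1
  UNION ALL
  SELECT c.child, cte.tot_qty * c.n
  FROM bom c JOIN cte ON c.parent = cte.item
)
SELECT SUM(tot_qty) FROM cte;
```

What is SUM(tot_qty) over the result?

Base: (Motor, tot_qty=1).
Iteration 1: components of {Motor} -> Bracket = 1*2 = 2, Gizmo = 1*5 = 5, Housing = 1*2 = 2.
Iteration 2: components of {Bracket,Gizmo,Housing} -> Arm = 2*5 = 10, Base = 5*3 = 15, Bearing = 2*1 = 2.
Iteration 3: no further components; recursion stops.
SUM(tot_qty) = 1 + 2 + 5 + 2 + 10 + 2 + 15 = 37.

37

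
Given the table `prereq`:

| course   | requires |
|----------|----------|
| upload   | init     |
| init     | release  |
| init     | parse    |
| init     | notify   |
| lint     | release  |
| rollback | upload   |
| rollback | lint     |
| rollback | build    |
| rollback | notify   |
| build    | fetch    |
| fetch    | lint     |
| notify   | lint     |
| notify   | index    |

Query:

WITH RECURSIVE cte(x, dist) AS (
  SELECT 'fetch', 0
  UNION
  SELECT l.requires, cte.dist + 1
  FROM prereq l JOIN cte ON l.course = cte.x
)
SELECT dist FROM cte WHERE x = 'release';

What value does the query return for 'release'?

Base: (fetch, dist=0).
Iteration 1: edges from {fetch} -> (lint, dist=1).
Iteration 2: edges from {lint} -> (release, dist=2).
Iteration 3: no outgoing edges from {release}; recursion stops.

2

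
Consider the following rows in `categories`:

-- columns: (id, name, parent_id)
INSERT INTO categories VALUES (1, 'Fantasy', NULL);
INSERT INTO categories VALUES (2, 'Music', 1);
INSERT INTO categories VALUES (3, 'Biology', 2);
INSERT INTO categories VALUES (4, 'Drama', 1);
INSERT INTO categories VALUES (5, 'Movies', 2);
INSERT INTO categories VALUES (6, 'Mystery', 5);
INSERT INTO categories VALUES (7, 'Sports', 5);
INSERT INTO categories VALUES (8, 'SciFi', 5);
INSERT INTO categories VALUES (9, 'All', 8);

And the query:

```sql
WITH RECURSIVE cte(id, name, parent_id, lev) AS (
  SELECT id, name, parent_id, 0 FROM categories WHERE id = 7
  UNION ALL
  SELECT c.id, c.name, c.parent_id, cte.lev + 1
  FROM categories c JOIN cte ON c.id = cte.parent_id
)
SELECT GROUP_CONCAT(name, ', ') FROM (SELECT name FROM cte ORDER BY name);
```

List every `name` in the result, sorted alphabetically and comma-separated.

Fantasy, Movies, Music, Sports

Base: id=7 (Sports), parent_id=5, lev 0.
Iteration 1: join on id=5 -> Movies (id 5, parent_id=2, lev 1).
Iteration 2: join on id=2 -> Music (id 2, parent_id=1, lev 2).
Iteration 3: join on id=1 -> Fantasy (id 1, parent_id=NULL, lev 3).
Iteration 4: parent_id is NULL; no match; recursion stops.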